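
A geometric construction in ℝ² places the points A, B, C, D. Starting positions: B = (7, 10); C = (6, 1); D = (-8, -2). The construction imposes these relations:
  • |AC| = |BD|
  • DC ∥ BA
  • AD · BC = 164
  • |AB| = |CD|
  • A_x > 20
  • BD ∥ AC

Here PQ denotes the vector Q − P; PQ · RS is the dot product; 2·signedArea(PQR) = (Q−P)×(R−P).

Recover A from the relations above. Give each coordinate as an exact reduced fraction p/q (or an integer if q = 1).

1. A_x = 21  [BD ∥ AC ∩ DC ∥ BA]
2. A_y = 13  [BD ∥ AC ∩ DC ∥ BA]
   → A = (21, 13)

A = (21, 13)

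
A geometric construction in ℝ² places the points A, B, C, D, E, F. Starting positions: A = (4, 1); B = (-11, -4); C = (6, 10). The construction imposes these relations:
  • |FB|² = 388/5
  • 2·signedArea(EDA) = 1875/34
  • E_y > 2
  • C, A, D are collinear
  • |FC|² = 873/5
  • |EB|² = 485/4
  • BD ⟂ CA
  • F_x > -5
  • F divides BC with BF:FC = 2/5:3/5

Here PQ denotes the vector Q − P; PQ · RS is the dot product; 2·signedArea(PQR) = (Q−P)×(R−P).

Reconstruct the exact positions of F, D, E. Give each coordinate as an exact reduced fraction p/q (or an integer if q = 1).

1. F_x = -21/5  [F divides BC with BF:FC = 2/5:3/5]
2. F_y = 8/5  [F divides BC with BF:FC = 2/5:3/5]
   → F = (-21/5, 8/5)
3. D_x = 38/17  [C, A, D are collinear ∩ BD ⟂ CA]
4. D_y = -118/17  [C, A, D are collinear ∩ BD ⟂ CA]
   → D = (38/17, -118/17)
5. E_x = -5/2  [line -135/17·x + 30/17·y + -855/34 = 0 ∩ |EB|² = 485/4]
6. E_y = 3  [line -135/17·x + 30/17·y + -855/34 = 0 ∩ |EB|² = 485/4]
   → E = (-5/2, 3)

D = (38/17, -118/17)
E = (-5/2, 3)
F = (-21/5, 8/5)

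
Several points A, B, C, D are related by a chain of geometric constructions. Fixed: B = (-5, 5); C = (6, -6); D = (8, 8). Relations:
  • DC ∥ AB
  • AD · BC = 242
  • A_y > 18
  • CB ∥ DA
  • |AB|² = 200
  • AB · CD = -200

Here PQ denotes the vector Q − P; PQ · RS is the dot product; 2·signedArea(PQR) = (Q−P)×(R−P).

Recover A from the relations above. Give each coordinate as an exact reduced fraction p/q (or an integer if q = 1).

1. A_x = -3  [DC ∥ AB ∩ CB ∥ DA]
2. A_y = 19  [DC ∥ AB ∩ CB ∥ DA]
   → A = (-3, 19)

A = (-3, 19)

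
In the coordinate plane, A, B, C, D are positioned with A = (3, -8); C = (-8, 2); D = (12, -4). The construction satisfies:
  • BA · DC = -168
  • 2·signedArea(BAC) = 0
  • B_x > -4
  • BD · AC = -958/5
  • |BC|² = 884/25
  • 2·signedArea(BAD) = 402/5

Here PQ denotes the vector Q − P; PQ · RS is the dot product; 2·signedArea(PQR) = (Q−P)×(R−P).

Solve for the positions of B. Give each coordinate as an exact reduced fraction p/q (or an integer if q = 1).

B = (-18/5, -2)

1. B_x = -18/5  [2·signedArea(BAC) = 0 ∩ BD · AC = -958/5]
2. B_y = -2  [2·signedArea(BAC) = 0 ∩ BD · AC = -958/5]
   → B = (-18/5, -2)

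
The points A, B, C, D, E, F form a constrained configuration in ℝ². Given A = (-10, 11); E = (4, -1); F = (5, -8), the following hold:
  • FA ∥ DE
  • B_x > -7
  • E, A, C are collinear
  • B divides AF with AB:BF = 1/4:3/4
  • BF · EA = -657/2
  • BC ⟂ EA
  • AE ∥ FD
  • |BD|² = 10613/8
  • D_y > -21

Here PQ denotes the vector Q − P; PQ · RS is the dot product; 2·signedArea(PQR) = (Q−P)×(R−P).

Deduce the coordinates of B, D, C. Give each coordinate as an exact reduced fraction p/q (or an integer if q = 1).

B = (-25/4, 25/4)
C = (-1867/340, 1213/170)
D = (19, -20)

1. B_x = -25/4  [B divides AF with AB:BF = 1/4:3/4]
2. B_y = 25/4  [B divides AF with AB:BF = 1/4:3/4]
   → B = (-25/4, 25/4)
3. D_x = 19  [FA ∥ DE ∩ AE ∥ FD]
4. D_y = -20  [FA ∥ DE ∩ AE ∥ FD]
   → D = (19, -20)
5. C_x = -1867/340  [E, A, C are collinear ∩ BC ⟂ EA]
6. C_y = 1213/170  [E, A, C are collinear ∩ BC ⟂ EA]
   → C = (-1867/340, 1213/170)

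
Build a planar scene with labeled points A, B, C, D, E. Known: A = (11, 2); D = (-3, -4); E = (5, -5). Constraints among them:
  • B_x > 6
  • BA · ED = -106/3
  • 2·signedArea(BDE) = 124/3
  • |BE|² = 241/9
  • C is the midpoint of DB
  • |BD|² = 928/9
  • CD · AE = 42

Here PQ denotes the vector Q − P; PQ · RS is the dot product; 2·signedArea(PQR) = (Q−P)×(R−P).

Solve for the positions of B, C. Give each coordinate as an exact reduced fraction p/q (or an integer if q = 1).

1. B_x = 19/3  [BA · ED = -106/3 ∩ 2·signedArea(BDE) = 124/3]
2. B_y = 0  [BA · ED = -106/3 ∩ 2·signedArea(BDE) = 124/3]
   → B = (19/3, 0)
3. C_x = 5/3  [C is the midpoint of DB]
4. C_y = -2  [C is the midpoint of DB]
   → C = (5/3, -2)

B = (19/3, 0)
C = (5/3, -2)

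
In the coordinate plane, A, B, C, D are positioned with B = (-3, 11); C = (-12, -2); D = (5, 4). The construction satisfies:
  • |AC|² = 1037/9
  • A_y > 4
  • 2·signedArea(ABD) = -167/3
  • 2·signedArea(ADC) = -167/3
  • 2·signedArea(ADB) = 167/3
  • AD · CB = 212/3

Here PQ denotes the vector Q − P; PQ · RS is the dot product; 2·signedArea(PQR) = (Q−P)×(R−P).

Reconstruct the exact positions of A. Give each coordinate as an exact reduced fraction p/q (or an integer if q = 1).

A = (-10/3, 13/3)

1. A_x = -10/3  [2·signedArea(ABD) = -167/3 ∩ AD · CB = 212/3]
2. A_y = 13/3  [2·signedArea(ABD) = -167/3 ∩ AD · CB = 212/3]
   → A = (-10/3, 13/3)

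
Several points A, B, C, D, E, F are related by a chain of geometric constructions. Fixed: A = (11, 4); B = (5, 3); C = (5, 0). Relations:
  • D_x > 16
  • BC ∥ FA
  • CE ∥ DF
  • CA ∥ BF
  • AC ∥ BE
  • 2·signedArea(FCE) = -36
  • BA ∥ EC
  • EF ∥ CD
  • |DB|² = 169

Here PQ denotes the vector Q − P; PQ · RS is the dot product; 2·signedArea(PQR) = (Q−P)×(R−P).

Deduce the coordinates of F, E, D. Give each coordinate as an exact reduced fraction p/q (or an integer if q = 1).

1. F_x = 11  [BC ∥ FA ∩ CA ∥ BF]
2. F_y = 7  [BC ∥ FA ∩ CA ∥ BF]
   → F = (11, 7)
3. E_x = -1  [BA ∥ EC ∩ AC ∥ BE]
4. E_y = -1  [BA ∥ EC ∩ AC ∥ BE]
   → E = (-1, -1)
5. D_x = 17  [CE ∥ DF ∩ EF ∥ CD]
6. D_y = 8  [CE ∥ DF ∩ EF ∥ CD]
   → D = (17, 8)

D = (17, 8)
E = (-1, -1)
F = (11, 7)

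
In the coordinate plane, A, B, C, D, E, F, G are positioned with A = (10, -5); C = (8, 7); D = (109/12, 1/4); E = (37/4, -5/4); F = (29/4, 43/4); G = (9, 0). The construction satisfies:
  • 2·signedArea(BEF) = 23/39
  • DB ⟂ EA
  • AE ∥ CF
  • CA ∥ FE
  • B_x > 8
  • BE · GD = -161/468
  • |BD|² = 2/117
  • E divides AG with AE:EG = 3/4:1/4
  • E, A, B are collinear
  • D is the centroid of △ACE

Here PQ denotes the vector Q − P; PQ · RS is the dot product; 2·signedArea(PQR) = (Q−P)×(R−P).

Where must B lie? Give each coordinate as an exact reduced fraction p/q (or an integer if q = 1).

B = (1397/156, 35/156)

1. B_x = 1397/156  [E, A, B are collinear ∩ DB ⟂ EA]
2. B_y = 35/156  [E, A, B are collinear ∩ DB ⟂ EA]
   → B = (1397/156, 35/156)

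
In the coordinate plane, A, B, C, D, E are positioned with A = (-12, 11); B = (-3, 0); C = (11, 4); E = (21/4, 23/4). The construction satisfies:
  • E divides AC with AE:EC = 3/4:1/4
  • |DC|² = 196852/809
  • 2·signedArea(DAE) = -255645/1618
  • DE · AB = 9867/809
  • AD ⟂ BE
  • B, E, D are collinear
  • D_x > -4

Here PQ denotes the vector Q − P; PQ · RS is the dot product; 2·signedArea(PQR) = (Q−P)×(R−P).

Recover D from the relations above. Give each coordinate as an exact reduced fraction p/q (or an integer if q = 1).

1. D_x = -3153/809  [B, E, D are collinear ∩ AD ⟂ BE]
2. D_y = -506/809  [B, E, D are collinear ∩ AD ⟂ BE]
   → D = (-3153/809, -506/809)

D = (-3153/809, -506/809)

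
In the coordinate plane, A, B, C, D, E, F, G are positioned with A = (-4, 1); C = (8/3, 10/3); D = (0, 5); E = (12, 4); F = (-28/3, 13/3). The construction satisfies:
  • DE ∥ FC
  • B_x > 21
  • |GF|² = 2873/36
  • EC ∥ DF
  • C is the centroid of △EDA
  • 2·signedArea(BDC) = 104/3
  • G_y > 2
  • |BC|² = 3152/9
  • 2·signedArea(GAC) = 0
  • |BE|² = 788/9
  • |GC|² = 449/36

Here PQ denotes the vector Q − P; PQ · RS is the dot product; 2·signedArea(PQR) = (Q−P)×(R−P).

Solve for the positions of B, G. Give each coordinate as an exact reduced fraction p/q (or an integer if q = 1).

B = (64/3, 14/3)
G = (-2/3, 13/6)

1. B_x = 64/3  [line 5/3·x + 8/3·y + -48 = 0 ∩ |BC|² = 3152/9]
2. B_y = 14/3  [line 5/3·x + 8/3·y + -48 = 0 ∩ |BC|² = 3152/9]
   → B = (64/3, 14/3)
3. G_x = -2/3  [line -7/3·x + 20/3·y + -16 = 0 ∩ |GF|² = 2873/36]
4. G_y = 13/6  [line -7/3·x + 20/3·y + -16 = 0 ∩ |GF|² = 2873/36]
   → G = (-2/3, 13/6)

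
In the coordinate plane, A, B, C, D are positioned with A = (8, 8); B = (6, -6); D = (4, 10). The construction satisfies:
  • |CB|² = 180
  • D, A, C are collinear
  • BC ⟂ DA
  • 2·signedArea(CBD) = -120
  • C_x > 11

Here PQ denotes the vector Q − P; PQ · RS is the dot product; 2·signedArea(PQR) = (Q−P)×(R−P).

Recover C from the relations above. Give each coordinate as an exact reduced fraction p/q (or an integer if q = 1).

1. C_x = 12  [D, A, C are collinear ∩ BC ⟂ DA]
2. C_y = 6  [D, A, C are collinear ∩ BC ⟂ DA]
   → C = (12, 6)

C = (12, 6)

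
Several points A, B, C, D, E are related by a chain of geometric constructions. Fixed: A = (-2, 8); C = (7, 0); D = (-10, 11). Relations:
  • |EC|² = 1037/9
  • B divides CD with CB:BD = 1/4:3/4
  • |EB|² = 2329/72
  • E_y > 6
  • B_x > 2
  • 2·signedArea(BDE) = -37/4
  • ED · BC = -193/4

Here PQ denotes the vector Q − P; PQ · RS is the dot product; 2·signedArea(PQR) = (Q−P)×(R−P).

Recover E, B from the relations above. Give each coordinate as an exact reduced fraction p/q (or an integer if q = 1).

B = (11/4, 11/4)
E = (-5/3, 19/3)

1. B_x = 11/4  [B divides CD with CB:BD = 1/4:3/4]
2. B_y = 11/4  [B divides CD with CB:BD = 1/4:3/4]
   → B = (11/4, 11/4)
3. E_x = -5/3  [ED · BC = -193/4 ∩ 2·signedArea(BDE) = -37/4]
4. E_y = 19/3  [ED · BC = -193/4 ∩ 2·signedArea(BDE) = -37/4]
   → E = (-5/3, 19/3)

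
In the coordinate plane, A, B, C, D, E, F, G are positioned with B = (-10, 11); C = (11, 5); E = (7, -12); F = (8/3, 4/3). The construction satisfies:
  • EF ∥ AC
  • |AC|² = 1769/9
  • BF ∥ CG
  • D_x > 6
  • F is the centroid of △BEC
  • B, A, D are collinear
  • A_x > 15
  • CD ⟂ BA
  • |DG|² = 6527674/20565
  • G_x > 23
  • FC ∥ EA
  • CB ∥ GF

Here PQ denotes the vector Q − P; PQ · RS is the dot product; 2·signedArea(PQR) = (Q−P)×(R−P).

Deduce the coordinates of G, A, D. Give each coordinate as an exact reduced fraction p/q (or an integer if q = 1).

1. G_x = 71/3  [CB ∥ GF ∩ BF ∥ CG]
2. G_y = -14/3  [CB ∥ GF ∩ BF ∥ CG]
   → G = (71/3, -14/3)
3. A_x = 46/3  [EF ∥ AC ∩ FC ∥ EA]
4. A_y = -25/3  [EF ∥ AC ∩ FC ∥ EA]
   → A = (46/3, -25/3)
5. D_x = 14086/2285  [B, A, D are collinear ∩ CD ⟂ BA]
6. D_y = -3053/2285  [B, A, D are collinear ∩ CD ⟂ BA]
   → D = (14086/2285, -3053/2285)

A = (46/3, -25/3)
D = (14086/2285, -3053/2285)
G = (71/3, -14/3)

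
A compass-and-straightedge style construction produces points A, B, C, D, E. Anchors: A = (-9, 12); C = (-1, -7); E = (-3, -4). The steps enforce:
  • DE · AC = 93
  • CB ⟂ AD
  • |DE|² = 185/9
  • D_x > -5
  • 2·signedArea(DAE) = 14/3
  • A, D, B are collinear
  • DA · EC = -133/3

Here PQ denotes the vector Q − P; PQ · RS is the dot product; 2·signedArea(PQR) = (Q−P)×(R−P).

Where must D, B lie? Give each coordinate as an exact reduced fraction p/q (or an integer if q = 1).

1. D_x = -13/3  [DE · AC = 93 ∩ DA · EC = -133/3]
2. D_y = 1/3  [DE · AC = 93 ∩ DA · EC = -133/3]
   → D = (-13/3, 1/3)
3. B_x = -39/29  [A, D, B are collinear ∩ CB ⟂ AD]
4. B_y = -207/29  [A, D, B are collinear ∩ CB ⟂ AD]
   → B = (-39/29, -207/29)

B = (-39/29, -207/29)
D = (-13/3, 1/3)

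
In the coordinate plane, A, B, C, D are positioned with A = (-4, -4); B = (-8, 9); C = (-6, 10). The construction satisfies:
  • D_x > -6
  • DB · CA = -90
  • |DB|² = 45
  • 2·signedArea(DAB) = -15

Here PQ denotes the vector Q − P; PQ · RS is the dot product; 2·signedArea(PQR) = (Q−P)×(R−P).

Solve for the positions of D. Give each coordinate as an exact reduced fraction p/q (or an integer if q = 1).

1. D_x = -5  [DB · CA = -90 ∩ 2·signedArea(DAB) = -15]
2. D_y = 3  [DB · CA = -90 ∩ 2·signedArea(DAB) = -15]
   → D = (-5, 3)

D = (-5, 3)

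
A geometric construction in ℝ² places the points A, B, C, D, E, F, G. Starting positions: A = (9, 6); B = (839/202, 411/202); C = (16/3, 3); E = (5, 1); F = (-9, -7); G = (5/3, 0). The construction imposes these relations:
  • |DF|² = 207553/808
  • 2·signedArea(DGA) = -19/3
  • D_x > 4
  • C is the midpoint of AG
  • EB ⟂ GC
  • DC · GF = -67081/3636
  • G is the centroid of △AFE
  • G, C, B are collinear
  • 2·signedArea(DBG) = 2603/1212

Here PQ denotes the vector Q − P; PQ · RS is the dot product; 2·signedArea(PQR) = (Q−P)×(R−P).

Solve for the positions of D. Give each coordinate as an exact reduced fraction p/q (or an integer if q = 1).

D = (1849/404, 613/404)

1. D_x = 1849/404  [2·signedArea(DBG) = 2603/1212 ∩ DC · GF = -67081/3636]
2. D_y = 613/404  [2·signedArea(DBG) = 2603/1212 ∩ DC · GF = -67081/3636]
   → D = (1849/404, 613/404)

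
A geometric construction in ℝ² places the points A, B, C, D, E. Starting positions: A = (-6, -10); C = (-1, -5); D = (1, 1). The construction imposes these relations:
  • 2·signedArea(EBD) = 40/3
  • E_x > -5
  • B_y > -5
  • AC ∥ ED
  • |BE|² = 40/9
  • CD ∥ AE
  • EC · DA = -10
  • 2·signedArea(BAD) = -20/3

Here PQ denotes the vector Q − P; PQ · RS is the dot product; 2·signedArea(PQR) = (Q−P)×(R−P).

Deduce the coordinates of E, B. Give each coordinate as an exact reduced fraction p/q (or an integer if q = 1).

B = (-2, -14/3)
E = (-4, -4)

1. E_x = -4  [AC ∥ ED ∩ CD ∥ AE]
2. E_y = -4  [AC ∥ ED ∩ CD ∥ AE]
   → E = (-4, -4)
3. B_x = -2  [2·signedArea(BAD) = -20/3 ∩ 2·signedArea(EBD) = 40/3]
4. B_y = -14/3  [2·signedArea(BAD) = -20/3 ∩ 2·signedArea(EBD) = 40/3]
   → B = (-2, -14/3)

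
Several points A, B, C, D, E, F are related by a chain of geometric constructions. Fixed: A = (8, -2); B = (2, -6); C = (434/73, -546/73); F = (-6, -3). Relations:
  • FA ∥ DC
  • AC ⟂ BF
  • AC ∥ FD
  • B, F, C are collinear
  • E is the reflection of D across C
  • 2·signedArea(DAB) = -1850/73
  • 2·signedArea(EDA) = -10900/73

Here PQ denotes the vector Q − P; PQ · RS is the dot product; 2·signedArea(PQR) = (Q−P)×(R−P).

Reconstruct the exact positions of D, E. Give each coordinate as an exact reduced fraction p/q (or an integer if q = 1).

1. D_x = -588/73  [FA ∥ DC ∩ AC ∥ FD]
2. D_y = -619/73  [FA ∥ DC ∩ AC ∥ FD]
   → D = (-588/73, -619/73)
3. E_x = 1456/73  [E is the reflection of D across C]
4. E_y = -473/73  [E is the reflection of D across C]
   → E = (1456/73, -473/73)

D = (-588/73, -619/73)
E = (1456/73, -473/73)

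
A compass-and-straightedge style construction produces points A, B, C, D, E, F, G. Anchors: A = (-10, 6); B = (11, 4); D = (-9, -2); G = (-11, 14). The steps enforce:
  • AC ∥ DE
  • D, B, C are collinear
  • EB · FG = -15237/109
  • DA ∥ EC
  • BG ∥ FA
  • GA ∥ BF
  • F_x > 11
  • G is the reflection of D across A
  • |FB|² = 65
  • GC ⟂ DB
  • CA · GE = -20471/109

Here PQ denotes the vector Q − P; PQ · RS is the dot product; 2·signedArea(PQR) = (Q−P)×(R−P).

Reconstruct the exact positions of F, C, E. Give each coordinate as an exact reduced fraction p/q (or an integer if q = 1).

C = (-701/109, -134/109)
E = (-592/109, -1006/109)
F = (12, -4)

1. F_x = 12  [BG ∥ FA ∩ GA ∥ BF]
2. F_y = -4  [BG ∥ FA ∩ GA ∥ BF]
   → F = (12, -4)
3. C_x = -701/109  [D, B, C are collinear ∩ GC ⟂ DB]
4. C_y = -134/109  [D, B, C are collinear ∩ GC ⟂ DB]
   → C = (-701/109, -134/109)
5. E_x = -592/109  [DA ∥ EC ∩ AC ∥ DE]
6. E_y = -1006/109  [DA ∥ EC ∩ AC ∥ DE]
   → E = (-592/109, -1006/109)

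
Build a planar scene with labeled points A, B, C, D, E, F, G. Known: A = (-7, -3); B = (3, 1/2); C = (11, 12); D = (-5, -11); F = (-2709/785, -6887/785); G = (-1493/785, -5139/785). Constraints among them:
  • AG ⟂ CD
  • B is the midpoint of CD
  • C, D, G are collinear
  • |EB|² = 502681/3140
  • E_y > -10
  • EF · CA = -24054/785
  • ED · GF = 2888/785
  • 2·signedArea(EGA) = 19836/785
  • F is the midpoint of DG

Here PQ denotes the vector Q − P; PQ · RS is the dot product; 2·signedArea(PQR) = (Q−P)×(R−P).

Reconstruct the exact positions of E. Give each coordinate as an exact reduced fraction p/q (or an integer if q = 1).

1. E_x = -3317/785  [2·signedArea(EGA) = 19836/785 ∩ EF · CA = -24054/785]
2. E_y = -7761/785  [2·signedArea(EGA) = 19836/785 ∩ EF · CA = -24054/785]
   → E = (-3317/785, -7761/785)

E = (-3317/785, -7761/785)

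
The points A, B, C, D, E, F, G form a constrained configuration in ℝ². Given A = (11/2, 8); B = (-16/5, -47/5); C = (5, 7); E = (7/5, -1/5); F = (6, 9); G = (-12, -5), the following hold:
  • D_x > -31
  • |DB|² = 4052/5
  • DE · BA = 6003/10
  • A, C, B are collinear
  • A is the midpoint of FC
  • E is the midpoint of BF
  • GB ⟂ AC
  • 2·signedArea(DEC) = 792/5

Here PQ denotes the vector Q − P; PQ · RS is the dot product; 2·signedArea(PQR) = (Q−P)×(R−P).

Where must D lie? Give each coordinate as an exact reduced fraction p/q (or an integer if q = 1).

D = (-30, -19)

1. D_x = -30  [DE · BA = 6003/10 ∩ 2·signedArea(DEC) = 792/5]
2. D_y = -19  [DE · BA = 6003/10 ∩ 2·signedArea(DEC) = 792/5]
   → D = (-30, -19)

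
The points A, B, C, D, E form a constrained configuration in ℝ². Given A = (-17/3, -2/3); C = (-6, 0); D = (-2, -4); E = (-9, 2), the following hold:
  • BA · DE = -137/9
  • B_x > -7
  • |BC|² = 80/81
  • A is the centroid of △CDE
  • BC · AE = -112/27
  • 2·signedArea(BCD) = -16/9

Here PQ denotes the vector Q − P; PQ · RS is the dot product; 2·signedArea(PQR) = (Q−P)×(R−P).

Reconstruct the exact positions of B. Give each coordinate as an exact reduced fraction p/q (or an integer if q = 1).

B = (-62/9, 4/9)

1. B_x = -62/9  [2·signedArea(BCD) = -16/9 ∩ BA · DE = -137/9]
2. B_y = 4/9  [2·signedArea(BCD) = -16/9 ∩ BA · DE = -137/9]
   → B = (-62/9, 4/9)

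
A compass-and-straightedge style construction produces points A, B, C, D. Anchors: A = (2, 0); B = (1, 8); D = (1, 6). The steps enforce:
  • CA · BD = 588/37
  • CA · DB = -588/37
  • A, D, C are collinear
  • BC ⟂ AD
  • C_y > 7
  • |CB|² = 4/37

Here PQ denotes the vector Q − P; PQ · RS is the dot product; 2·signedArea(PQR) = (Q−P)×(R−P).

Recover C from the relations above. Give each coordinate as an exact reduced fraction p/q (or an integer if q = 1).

1. C_x = 25/37  [A, D, C are collinear ∩ BC ⟂ AD]
2. C_y = 294/37  [A, D, C are collinear ∩ BC ⟂ AD]
   → C = (25/37, 294/37)

C = (25/37, 294/37)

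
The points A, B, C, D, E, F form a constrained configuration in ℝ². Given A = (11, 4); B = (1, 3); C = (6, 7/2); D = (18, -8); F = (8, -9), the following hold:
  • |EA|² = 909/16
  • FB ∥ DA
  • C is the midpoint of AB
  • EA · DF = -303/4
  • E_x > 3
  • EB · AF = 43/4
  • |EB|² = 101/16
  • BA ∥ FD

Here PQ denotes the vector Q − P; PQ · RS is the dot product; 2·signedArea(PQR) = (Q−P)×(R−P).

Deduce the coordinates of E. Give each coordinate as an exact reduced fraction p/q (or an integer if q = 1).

1. E_x = 7/2  [EA · DF = -303/4 ∩ EB · AF = 43/4]
2. E_y = 13/4  [EA · DF = -303/4 ∩ EB · AF = 43/4]
   → E = (7/2, 13/4)

E = (7/2, 13/4)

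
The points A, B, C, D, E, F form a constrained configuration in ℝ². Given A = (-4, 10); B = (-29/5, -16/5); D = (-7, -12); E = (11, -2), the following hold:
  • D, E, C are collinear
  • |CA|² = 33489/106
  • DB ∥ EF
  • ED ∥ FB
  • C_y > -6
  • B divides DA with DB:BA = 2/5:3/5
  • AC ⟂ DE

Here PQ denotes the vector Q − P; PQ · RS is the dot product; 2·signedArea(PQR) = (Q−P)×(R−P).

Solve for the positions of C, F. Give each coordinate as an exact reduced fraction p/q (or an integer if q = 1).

1. C_x = 491/106  [D, E, C are collinear ∩ AC ⟂ DE]
2. C_y = -587/106  [D, E, C are collinear ∩ AC ⟂ DE]
   → C = (491/106, -587/106)
3. F_x = 61/5  [ED ∥ FB ∩ DB ∥ EF]
4. F_y = 34/5  [ED ∥ FB ∩ DB ∥ EF]
   → F = (61/5, 34/5)

C = (491/106, -587/106)
F = (61/5, 34/5)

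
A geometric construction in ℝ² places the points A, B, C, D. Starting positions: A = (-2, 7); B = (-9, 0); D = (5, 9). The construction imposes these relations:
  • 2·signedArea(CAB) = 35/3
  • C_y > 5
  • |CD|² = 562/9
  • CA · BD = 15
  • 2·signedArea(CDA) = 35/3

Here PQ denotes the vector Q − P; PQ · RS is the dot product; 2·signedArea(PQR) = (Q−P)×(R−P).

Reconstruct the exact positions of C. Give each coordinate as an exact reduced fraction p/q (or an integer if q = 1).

1. C_x = -2  [2·signedArea(CDA) = 35/3 ∩ CA · BD = 15]
2. C_y = 16/3  [2·signedArea(CDA) = 35/3 ∩ CA · BD = 15]
   → C = (-2, 16/3)

C = (-2, 16/3)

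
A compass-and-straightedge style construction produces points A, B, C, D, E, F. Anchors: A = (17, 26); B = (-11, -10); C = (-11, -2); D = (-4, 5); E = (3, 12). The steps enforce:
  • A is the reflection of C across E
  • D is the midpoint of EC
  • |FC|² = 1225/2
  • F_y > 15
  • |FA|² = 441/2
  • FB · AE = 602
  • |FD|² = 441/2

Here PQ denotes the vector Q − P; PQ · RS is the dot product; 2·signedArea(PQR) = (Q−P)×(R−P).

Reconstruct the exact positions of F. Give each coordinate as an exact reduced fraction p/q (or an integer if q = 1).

1. F_x = 13/2  [line 14·x + 14·y + -308 = 0 ∩ |FD|² = 441/2]
2. F_y = 31/2  [line 14·x + 14·y + -308 = 0 ∩ |FD|² = 441/2]
   → F = (13/2, 31/2)

F = (13/2, 31/2)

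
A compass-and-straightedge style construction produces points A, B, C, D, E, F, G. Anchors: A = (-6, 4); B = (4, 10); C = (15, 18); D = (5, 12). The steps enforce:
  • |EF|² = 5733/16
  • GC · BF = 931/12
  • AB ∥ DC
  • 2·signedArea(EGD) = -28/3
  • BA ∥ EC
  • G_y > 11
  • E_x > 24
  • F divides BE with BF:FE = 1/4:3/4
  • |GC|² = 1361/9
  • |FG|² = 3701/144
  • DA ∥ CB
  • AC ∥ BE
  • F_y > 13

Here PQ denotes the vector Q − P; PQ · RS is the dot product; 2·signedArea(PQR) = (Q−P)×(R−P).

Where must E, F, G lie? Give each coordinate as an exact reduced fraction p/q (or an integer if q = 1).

E = (25, 24)
F = (37/4, 27/2)
G = (14/3, 34/3)

1. E_x = 25  [BA ∥ EC ∩ AC ∥ BE]
2. E_y = 24  [BA ∥ EC ∩ AC ∥ BE]
   → E = (25, 24)
3. F_x = 37/4  [F divides BE with BF:FE = 1/4:3/4]
4. F_y = 27/2  [F divides BE with BF:FE = 1/4:3/4]
   → F = (37/4, 27/2)
5. G_x = 14/3  [GC · BF = 931/12 ∩ 2·signedArea(EGD) = -28/3]
6. G_y = 34/3  [GC · BF = 931/12 ∩ 2·signedArea(EGD) = -28/3]
   → G = (14/3, 34/3)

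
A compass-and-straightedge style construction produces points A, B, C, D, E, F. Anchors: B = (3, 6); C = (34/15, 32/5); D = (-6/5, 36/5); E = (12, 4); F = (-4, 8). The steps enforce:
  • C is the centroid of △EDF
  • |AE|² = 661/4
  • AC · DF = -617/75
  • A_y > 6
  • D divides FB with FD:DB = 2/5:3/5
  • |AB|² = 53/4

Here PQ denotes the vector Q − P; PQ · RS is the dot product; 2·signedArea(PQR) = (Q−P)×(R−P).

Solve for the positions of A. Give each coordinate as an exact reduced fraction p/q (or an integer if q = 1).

1. A_x = -1/2  [line 14/5·x + -4/5·y + 7 = 0 ∩ |AB|² = 53/4]
2. A_y = 7  [line 14/5·x + -4/5·y + 7 = 0 ∩ |AB|² = 53/4]
   → A = (-1/2, 7)

A = (-1/2, 7)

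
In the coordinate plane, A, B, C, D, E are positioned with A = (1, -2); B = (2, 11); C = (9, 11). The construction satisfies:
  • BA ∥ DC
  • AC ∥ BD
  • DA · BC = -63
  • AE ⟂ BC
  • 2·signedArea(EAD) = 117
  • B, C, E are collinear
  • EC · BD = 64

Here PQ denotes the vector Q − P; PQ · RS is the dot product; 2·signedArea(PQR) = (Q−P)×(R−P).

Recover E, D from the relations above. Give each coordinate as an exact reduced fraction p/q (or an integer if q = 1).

1. E_x = 1  [B, C, E are collinear ∩ AE ⟂ BC]
2. E_y = 11  [B, C, E are collinear ∩ AE ⟂ BC]
   → E = (1, 11)
3. D_x = 10  [BA ∥ DC ∩ AC ∥ BD]
4. D_y = 24  [BA ∥ DC ∩ AC ∥ BD]
   → D = (10, 24)

D = (10, 24)
E = (1, 11)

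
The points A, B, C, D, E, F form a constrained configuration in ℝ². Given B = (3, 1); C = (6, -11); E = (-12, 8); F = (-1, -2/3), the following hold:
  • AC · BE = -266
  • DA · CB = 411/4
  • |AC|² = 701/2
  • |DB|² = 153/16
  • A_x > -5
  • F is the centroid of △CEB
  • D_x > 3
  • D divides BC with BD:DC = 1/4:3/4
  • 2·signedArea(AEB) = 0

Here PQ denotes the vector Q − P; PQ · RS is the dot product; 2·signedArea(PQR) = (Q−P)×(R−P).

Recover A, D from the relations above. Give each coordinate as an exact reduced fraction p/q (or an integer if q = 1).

1. A_x = -9/2  [2·signedArea(AEB) = 0 ∩ AC · BE = -266]
2. A_y = 9/2  [2·signedArea(AEB) = 0 ∩ AC · BE = -266]
   → A = (-9/2, 9/2)
3. D_x = 15/4  [D divides BC with BD:DC = 1/4:3/4]
4. D_y = -2  [D divides BC with BD:DC = 1/4:3/4]
   → D = (15/4, -2)

A = (-9/2, 9/2)
D = (15/4, -2)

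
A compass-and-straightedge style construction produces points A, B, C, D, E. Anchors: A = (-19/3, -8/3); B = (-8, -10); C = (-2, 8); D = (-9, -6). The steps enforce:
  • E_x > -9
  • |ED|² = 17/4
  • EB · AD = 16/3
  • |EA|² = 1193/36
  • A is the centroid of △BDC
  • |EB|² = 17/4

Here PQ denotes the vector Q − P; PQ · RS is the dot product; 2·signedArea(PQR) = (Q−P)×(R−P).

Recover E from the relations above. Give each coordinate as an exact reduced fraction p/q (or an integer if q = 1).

E = (-17/2, -8)

1. E_x = -17/2  [line 8/3·x + 10/3·y + 148/3 = 0 ∩ |EA|² = 1193/36]
2. E_y = -8  [line 8/3·x + 10/3·y + 148/3 = 0 ∩ |EA|² = 1193/36]
   → E = (-17/2, -8)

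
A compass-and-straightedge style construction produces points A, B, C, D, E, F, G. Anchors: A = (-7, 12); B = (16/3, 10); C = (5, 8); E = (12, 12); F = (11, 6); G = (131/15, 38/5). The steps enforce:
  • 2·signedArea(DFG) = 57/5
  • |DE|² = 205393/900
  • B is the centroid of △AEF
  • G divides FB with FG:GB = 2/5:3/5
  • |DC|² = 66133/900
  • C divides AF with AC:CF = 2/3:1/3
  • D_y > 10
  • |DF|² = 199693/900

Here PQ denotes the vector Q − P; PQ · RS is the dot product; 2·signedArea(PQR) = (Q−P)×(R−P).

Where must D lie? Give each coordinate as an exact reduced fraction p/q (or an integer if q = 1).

1. D_x = -46/15  [line -8/5·x + -34/15·y + 99/5 = 0 ∩ |DF|² = 199693/900]
2. D_y = 109/10  [line -8/5·x + -34/15·y + 99/5 = 0 ∩ |DF|² = 199693/900]
   → D = (-46/15, 109/10)

D = (-46/15, 109/10)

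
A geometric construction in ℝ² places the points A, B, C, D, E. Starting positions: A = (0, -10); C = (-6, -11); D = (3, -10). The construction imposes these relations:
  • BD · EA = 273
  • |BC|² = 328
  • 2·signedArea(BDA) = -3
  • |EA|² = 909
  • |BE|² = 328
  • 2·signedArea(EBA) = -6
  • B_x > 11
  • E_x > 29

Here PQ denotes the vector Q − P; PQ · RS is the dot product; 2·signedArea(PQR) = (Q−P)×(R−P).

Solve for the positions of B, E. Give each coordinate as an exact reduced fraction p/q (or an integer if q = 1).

B = (12, -9)
E = (30, -7)

1. B_y = -9  [2·signedArea(BDA) = -3]
2. B_x = 12  [|BC|² = 328]
   → B = (12, -9)
3. E_x = 30  [BD · EA = 273 ∩ 2·signedArea(EBA) = -6]
4. E_y = -7  [BD · EA = 273 ∩ 2·signedArea(EBA) = -6]
   → E = (30, -7)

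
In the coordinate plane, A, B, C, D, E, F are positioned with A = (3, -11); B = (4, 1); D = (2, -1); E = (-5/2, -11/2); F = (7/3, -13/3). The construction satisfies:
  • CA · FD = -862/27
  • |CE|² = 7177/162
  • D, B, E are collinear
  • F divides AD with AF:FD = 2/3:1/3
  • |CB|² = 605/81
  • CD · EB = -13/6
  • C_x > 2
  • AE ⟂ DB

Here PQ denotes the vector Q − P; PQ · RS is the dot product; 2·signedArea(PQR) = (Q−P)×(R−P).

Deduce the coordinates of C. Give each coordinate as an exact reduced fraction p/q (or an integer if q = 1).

C = (25/9, -13/9)

1. C_x = 25/9  [CD · EB = -13/6 ∩ CA · FD = -862/27]
2. C_y = -13/9  [CD · EB = -13/6 ∩ CA · FD = -862/27]
   → C = (25/9, -13/9)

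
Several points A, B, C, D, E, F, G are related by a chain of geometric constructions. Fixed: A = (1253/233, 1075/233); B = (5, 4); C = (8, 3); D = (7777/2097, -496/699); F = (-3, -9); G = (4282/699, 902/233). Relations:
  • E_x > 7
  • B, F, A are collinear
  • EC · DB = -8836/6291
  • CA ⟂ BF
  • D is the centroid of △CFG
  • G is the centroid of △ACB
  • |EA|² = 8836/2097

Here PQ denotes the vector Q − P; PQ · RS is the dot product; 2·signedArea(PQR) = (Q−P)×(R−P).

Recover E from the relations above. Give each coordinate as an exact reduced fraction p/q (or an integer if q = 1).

E = (4981/699, 2473/699)

1. E_x = 4981/699  [line -2708/2097·x + -3292/699·y + 162712/6291 = 0 ∩ |EA|² = 8836/2097]
2. E_y = 2473/699  [line -2708/2097·x + -3292/699·y + 162712/6291 = 0 ∩ |EA|² = 8836/2097]
   → E = (4981/699, 2473/699)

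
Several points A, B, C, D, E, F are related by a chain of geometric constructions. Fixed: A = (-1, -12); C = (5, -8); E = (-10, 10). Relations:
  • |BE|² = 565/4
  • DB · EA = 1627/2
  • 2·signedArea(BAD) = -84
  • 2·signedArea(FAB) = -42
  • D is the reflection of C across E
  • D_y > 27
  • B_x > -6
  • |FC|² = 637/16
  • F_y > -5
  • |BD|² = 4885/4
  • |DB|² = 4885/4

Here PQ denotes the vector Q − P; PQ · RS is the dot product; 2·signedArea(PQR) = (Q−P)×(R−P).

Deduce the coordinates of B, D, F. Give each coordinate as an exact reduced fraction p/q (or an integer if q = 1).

B = (-11/2, -1)
D = (-25, 28)
F = (-1/4, -9/2)

1. D_x = -25  [D is the reflection of C across E]
2. D_y = 28  [D is the reflection of C across E]
   → D = (-25, 28)
3. B_x = -11/2  [2·signedArea(BAD) = -84 ∩ DB · EA = 1627/2]
4. B_y = -1  [2·signedArea(BAD) = -84 ∩ DB · EA = 1627/2]
   → B = (-11/2, -1)
5. F_x = -1/4  [line -11·x + -9/2·y + -23 = 0 ∩ |FC|² = 637/16]
6. F_y = -9/2  [line -11·x + -9/2·y + -23 = 0 ∩ |FC|² = 637/16]
   → F = (-1/4, -9/2)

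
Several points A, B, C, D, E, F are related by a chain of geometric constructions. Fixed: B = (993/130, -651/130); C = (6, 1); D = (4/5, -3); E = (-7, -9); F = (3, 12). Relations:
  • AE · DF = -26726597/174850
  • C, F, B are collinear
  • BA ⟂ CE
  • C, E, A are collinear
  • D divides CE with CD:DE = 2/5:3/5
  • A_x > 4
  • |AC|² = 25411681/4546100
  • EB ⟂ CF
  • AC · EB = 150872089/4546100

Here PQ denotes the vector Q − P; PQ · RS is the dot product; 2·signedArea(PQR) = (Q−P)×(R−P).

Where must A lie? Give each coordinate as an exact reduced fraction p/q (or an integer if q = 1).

1. A_x = 11099/2690  [C, E, A are collinear ∩ BA ⟂ CE]
2. A_y = -1544/3497  [C, E, A are collinear ∩ BA ⟂ CE]
   → A = (11099/2690, -1544/3497)

A = (11099/2690, -1544/3497)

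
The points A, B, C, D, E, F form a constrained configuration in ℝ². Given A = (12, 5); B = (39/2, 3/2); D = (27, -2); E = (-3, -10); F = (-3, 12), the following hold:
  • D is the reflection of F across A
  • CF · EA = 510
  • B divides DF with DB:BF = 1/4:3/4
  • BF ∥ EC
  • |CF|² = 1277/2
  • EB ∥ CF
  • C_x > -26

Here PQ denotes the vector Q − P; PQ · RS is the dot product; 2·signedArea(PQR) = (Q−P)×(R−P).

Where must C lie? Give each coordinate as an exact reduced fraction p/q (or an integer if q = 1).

C = (-51/2, 1/2)

1. C_x = -51/2  [EB ∥ CF ∩ BF ∥ EC]
2. C_y = 1/2  [EB ∥ CF ∩ BF ∥ EC]
   → C = (-51/2, 1/2)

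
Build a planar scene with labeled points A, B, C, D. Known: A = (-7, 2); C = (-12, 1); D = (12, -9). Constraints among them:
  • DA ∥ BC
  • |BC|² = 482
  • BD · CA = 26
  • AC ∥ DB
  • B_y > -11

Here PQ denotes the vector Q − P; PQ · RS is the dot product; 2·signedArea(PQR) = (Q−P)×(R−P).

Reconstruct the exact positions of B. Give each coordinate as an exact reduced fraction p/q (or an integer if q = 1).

B = (7, -10)

1. B_x = 7  [DA ∥ BC ∩ AC ∥ DB]
2. B_y = -10  [DA ∥ BC ∩ AC ∥ DB]
   → B = (7, -10)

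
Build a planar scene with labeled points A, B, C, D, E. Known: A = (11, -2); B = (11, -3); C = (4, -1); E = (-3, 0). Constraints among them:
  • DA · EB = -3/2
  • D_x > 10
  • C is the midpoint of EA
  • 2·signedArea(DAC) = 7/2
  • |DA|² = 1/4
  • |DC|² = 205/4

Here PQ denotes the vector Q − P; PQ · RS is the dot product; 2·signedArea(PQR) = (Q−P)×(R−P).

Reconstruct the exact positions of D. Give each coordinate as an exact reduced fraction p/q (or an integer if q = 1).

D = (11, -5/2)

1. D_x = 11  [DA · EB = -3/2 ∩ 2·signedArea(DAC) = 7/2]
2. D_y = -5/2  [DA · EB = -3/2 ∩ 2·signedArea(DAC) = 7/2]
   → D = (11, -5/2)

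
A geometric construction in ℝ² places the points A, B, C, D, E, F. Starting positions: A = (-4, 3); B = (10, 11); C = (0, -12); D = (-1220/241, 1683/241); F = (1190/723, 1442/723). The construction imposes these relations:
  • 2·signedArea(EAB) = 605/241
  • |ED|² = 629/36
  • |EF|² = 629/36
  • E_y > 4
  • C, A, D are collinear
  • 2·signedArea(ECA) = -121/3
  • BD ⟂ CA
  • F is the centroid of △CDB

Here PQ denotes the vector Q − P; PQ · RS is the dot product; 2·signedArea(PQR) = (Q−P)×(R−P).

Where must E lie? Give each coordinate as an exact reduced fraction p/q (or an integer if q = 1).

1. E_x = -1235/723  [2·signedArea(EAB) = 605/241 ∩ 2·signedArea(ECA) = -121/3]
2. E_y = 6491/1446  [2·signedArea(EAB) = 605/241 ∩ 2·signedArea(ECA) = -121/3]
   → E = (-1235/723, 6491/1446)

E = (-1235/723, 6491/1446)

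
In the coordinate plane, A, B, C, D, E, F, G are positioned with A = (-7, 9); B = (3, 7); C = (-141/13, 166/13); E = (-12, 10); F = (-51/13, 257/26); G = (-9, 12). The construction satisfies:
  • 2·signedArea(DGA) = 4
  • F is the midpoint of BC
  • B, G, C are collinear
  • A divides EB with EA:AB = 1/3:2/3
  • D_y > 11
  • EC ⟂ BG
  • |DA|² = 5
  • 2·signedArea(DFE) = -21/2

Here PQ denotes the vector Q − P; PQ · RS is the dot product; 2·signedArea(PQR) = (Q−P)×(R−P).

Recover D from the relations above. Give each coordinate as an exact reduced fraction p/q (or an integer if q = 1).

D = (-93/13, 146/13)

1. D_x = -93/13  [2·signedArea(DFE) = -21/2 ∩ 2·signedArea(DGA) = 4]
2. D_y = 146/13  [2·signedArea(DFE) = -21/2 ∩ 2·signedArea(DGA) = 4]
   → D = (-93/13, 146/13)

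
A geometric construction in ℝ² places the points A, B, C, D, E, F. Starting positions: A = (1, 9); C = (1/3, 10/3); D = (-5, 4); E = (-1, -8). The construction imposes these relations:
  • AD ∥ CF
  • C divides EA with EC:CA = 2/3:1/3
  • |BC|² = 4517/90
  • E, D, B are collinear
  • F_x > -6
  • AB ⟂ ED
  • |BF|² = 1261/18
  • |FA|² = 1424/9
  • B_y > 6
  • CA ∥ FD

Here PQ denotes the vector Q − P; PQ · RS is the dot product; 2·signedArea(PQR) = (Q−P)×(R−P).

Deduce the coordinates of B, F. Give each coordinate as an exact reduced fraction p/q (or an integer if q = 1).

1. B_x = -59/10  [E, D, B are collinear ∩ AB ⟂ ED]
2. B_y = 67/10  [E, D, B are collinear ∩ AB ⟂ ED]
   → B = (-59/10, 67/10)
3. F_x = -17/3  [CA ∥ FD ∩ AD ∥ CF]
4. F_y = -5/3  [CA ∥ FD ∩ AD ∥ CF]
   → F = (-17/3, -5/3)

B = (-59/10, 67/10)
F = (-17/3, -5/3)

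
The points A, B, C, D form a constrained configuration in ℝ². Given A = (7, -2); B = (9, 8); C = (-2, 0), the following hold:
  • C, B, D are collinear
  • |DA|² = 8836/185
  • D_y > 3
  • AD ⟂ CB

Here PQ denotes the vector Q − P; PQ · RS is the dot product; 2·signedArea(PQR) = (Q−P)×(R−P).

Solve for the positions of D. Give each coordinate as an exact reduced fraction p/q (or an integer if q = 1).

1. D_x = 543/185  [C, B, D are collinear ∩ AD ⟂ CB]
2. D_y = 664/185  [C, B, D are collinear ∩ AD ⟂ CB]
   → D = (543/185, 664/185)

D = (543/185, 664/185)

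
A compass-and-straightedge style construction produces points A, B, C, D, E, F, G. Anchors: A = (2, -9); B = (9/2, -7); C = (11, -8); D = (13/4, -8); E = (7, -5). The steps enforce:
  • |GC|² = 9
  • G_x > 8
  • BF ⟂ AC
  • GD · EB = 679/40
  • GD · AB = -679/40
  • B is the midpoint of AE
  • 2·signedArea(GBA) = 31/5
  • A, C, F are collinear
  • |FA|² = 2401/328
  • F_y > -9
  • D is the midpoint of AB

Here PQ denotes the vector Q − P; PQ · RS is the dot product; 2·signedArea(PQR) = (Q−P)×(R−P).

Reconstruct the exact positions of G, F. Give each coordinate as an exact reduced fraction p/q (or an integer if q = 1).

F = (769/164, -1427/164)
G = (43/5, -31/5)

1. G_x = 43/5  [2·signedArea(GBA) = 31/5 ∩ GD · AB = -679/40]
2. G_y = -31/5  [2·signedArea(GBA) = 31/5 ∩ GD · AB = -679/40]
   → G = (43/5, -31/5)
3. F_x = 769/164  [A, C, F are collinear ∩ BF ⟂ AC]
4. F_y = -1427/164  [A, C, F are collinear ∩ BF ⟂ AC]
   → F = (769/164, -1427/164)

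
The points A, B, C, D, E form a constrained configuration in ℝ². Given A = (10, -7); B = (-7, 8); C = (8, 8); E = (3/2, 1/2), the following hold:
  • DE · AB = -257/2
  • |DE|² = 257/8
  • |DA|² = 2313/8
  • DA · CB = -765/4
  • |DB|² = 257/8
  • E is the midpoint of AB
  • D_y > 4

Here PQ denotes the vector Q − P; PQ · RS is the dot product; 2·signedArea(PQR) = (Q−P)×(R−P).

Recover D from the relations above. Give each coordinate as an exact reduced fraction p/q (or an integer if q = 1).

D = (-11/4, 17/4)

1. D_x = -11/4  [DA · CB = -765/4 ∩ DE · AB = -257/2]
2. D_y = 17/4  [DA · CB = -765/4 ∩ DE · AB = -257/2]
   → D = (-11/4, 17/4)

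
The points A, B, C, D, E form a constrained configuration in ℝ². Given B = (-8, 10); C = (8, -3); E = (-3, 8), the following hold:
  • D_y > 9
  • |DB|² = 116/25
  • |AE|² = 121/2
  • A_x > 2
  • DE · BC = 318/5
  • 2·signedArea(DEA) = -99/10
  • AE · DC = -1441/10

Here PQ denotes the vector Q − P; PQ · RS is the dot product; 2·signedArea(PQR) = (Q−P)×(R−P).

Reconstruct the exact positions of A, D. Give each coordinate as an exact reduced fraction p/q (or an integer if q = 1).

1. D_x = -6  [line -16·x + 13·y + -1078/5 = 0 ∩ |DB|² = 116/25]
2. D_y = 46/5  [line -16·x + 13·y + -1078/5 = 0 ∩ |DB|² = 116/25]
   → D = (-6, 46/5)
3. A_x = 5/2  [AE · DC = -1441/10 ∩ 2·signedArea(DEA) = -99/10]
4. A_y = 5/2  [AE · DC = -1441/10 ∩ 2·signedArea(DEA) = -99/10]
   → A = (5/2, 5/2)

A = (5/2, 5/2)
D = (-6, 46/5)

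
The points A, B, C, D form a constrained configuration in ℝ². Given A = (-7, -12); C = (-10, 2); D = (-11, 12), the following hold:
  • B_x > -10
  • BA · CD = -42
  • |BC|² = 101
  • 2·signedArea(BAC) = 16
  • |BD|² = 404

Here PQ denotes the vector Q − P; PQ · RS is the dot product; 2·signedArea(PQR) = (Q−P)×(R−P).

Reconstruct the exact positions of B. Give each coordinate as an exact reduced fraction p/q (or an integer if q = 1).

B = (-9, -8)

1. B_x = -9  [2·signedArea(BAC) = 16 ∩ BA · CD = -42]
2. B_y = -8  [2·signedArea(BAC) = 16 ∩ BA · CD = -42]
   → B = (-9, -8)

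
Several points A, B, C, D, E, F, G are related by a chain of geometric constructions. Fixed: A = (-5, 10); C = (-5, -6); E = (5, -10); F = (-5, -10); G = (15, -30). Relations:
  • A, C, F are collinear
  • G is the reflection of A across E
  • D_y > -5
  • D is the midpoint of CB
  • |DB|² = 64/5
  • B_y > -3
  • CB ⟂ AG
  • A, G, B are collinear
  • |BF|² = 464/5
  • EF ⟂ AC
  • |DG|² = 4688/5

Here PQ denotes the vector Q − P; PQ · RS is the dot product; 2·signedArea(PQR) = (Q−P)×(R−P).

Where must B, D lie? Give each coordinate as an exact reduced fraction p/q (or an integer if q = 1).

1. B_x = 7/5  [A, G, B are collinear ∩ CB ⟂ AG]
2. B_y = -14/5  [A, G, B are collinear ∩ CB ⟂ AG]
   → B = (7/5, -14/5)
3. D_x = -9/5  [D is the midpoint of CB]
4. D_y = -22/5  [D is the midpoint of CB]
   → D = (-9/5, -22/5)

B = (7/5, -14/5)
D = (-9/5, -22/5)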